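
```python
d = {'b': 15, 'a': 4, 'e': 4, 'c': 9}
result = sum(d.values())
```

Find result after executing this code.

Step 1: d.values() = [15, 4, 4, 9].
Step 2: sum = 32.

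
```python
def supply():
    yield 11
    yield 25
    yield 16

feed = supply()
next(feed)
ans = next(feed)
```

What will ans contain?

Step 1: supply() creates a generator.
Step 2: next(feed) yields 11 (consumed and discarded).
Step 3: next(feed) yields 25, assigned to ans.
Therefore ans = 25.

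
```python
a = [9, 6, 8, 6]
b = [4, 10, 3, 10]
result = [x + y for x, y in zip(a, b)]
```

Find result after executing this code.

Step 1: Add corresponding elements:
  9 + 4 = 13
  6 + 10 = 16
  8 + 3 = 11
  6 + 10 = 16
Therefore result = [13, 16, 11, 16].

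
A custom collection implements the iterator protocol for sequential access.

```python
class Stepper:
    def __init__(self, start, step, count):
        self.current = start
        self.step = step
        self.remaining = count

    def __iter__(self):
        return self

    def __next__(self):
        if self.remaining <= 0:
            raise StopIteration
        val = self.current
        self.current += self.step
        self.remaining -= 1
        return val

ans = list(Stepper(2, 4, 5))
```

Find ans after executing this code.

Step 1: Stepper starts at 2, increments by 4, for 5 steps:
  Yield 2, then current += 4
  Yield 6, then current += 4
  Yield 10, then current += 4
  Yield 14, then current += 4
  Yield 18, then current += 4
Therefore ans = [2, 6, 10, 14, 18].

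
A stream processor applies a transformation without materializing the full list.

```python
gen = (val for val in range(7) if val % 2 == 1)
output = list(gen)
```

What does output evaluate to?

Step 1: Filter range(7) keeping only odd values:
  val=0: even, excluded
  val=1: odd, included
  val=2: even, excluded
  val=3: odd, included
  val=4: even, excluded
  val=5: odd, included
  val=6: even, excluded
Therefore output = [1, 3, 5].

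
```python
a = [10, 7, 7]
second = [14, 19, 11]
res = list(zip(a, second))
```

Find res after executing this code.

Step 1: zip pairs elements at same index:
  Index 0: (10, 14)
  Index 1: (7, 19)
  Index 2: (7, 11)
Therefore res = [(10, 14), (7, 19), (7, 11)].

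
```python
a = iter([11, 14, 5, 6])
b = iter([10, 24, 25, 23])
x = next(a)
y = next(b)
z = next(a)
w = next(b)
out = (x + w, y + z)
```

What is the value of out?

Step 1: a iterates [11, 14, 5, 6], b iterates [10, 24, 25, 23].
Step 2: x = next(a) = 11, y = next(b) = 10.
Step 3: z = next(a) = 14, w = next(b) = 24.
Step 4: out = (11 + 24, 10 + 14) = (35, 24).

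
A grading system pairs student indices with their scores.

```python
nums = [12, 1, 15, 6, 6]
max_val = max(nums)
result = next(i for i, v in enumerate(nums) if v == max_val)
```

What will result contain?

Step 1: max([12, 1, 15, 6, 6]) = 15.
Step 2: Find first index where value == 15:
  Index 0: 12 != 15
  Index 1: 1 != 15
  Index 2: 15 == 15, found!
Therefore result = 2.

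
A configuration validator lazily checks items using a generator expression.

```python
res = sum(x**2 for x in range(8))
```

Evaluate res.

Step 1: Compute x**2 for each x in range(8):
  x=0: 0**2 = 0
  x=1: 1**2 = 1
  x=2: 2**2 = 4
  x=3: 3**2 = 9
  x=4: 4**2 = 16
  x=5: 5**2 = 25
  x=6: 6**2 = 36
  x=7: 7**2 = 49
Step 2: sum = 0 + 1 + 4 + 9 + 16 + 25 + 36 + 49 = 140.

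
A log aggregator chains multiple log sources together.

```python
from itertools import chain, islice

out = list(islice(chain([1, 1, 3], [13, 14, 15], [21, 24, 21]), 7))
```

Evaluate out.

Step 1: chain([1, 1, 3], [13, 14, 15], [21, 24, 21]) = [1, 1, 3, 13, 14, 15, 21, 24, 21].
Step 2: islice takes first 7 elements: [1, 1, 3, 13, 14, 15, 21].
Therefore out = [1, 1, 3, 13, 14, 15, 21].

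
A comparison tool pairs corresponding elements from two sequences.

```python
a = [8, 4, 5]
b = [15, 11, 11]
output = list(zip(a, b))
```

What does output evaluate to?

Step 1: zip pairs elements at same index:
  Index 0: (8, 15)
  Index 1: (4, 11)
  Index 2: (5, 11)
Therefore output = [(8, 15), (4, 11), (5, 11)].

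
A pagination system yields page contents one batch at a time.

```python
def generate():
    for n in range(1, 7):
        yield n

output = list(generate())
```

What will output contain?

Step 1: The generator yields each value from range(1, 7).
Step 2: list() consumes all yields: [1, 2, 3, 4, 5, 6].
Therefore output = [1, 2, 3, 4, 5, 6].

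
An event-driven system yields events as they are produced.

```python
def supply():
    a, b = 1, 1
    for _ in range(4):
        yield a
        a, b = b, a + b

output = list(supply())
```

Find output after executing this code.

Step 1: Fibonacci-like sequence starting with a=1, b=1:
  Iteration 1: yield a=1, then a,b = 1,2
  Iteration 2: yield a=1, then a,b = 2,3
  Iteration 3: yield a=2, then a,b = 3,5
  Iteration 4: yield a=3, then a,b = 5,8
Therefore output = [1, 1, 2, 3].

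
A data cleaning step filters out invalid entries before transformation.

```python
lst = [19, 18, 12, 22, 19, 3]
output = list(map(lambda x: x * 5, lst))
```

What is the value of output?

Step 1: Apply lambda x: x * 5 to each element:
  19 -> 95
  18 -> 90
  12 -> 60
  22 -> 110
  19 -> 95
  3 -> 15
Therefore output = [95, 90, 60, 110, 95, 15].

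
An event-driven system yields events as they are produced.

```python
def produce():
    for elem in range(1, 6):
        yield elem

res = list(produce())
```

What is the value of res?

Step 1: The generator yields each value from range(1, 6).
Step 2: list() consumes all yields: [1, 2, 3, 4, 5].
Therefore res = [1, 2, 3, 4, 5].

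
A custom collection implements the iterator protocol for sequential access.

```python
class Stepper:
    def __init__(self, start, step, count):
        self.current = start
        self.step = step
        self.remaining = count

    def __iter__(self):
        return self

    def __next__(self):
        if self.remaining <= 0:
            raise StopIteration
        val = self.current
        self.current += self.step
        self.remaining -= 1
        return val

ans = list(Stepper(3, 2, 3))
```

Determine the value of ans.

Step 1: Stepper starts at 3, increments by 2, for 3 steps:
  Yield 3, then current += 2
  Yield 5, then current += 2
  Yield 7, then current += 2
Therefore ans = [3, 5, 7].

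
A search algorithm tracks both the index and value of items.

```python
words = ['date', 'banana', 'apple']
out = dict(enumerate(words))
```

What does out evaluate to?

Step 1: enumerate pairs indices with words:
  0 -> 'date'
  1 -> 'banana'
  2 -> 'apple'
Therefore out = {0: 'date', 1: 'banana', 2: 'apple'}.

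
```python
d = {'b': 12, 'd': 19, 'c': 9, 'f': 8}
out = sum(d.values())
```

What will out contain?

Step 1: d.values() = [12, 19, 9, 8].
Step 2: sum = 48.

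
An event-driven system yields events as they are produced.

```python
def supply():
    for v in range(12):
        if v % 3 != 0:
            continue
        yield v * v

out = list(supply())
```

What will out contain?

Step 1: Only yield v**2 when v is divisible by 3:
  v=0: 0 % 3 == 0, yield 0**2 = 0
  v=3: 3 % 3 == 0, yield 3**2 = 9
  v=6: 6 % 3 == 0, yield 6**2 = 36
  v=9: 9 % 3 == 0, yield 9**2 = 81
Therefore out = [0, 9, 36, 81].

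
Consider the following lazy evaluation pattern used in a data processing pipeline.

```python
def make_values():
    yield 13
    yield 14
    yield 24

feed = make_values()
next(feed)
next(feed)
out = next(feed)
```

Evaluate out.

Step 1: make_values() creates a generator.
Step 2: next(feed) yields 13 (consumed and discarded).
Step 3: next(feed) yields 14 (consumed and discarded).
Step 4: next(feed) yields 24, assigned to out.
Therefore out = 24.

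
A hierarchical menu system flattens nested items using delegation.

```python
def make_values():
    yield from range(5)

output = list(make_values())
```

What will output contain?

Step 1: yield from delegates to the iterable, yielding each element.
Step 2: Collected values: [0, 1, 2, 3, 4].
Therefore output = [0, 1, 2, 3, 4].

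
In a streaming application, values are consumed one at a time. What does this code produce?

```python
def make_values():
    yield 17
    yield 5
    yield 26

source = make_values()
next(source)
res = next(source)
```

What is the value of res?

Step 1: make_values() creates a generator.
Step 2: next(source) yields 17 (consumed and discarded).
Step 3: next(source) yields 5, assigned to res.
Therefore res = 5.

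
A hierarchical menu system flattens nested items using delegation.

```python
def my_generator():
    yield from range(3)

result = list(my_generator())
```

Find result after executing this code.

Step 1: yield from delegates to the iterable, yielding each element.
Step 2: Collected values: [0, 1, 2].
Therefore result = [0, 1, 2].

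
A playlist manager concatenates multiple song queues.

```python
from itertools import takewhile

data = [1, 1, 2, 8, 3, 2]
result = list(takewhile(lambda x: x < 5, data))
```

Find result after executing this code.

Step 1: takewhile stops at first element >= 5:
  1 < 5: take
  1 < 5: take
  2 < 5: take
  8 >= 5: stop
Therefore result = [1, 1, 2].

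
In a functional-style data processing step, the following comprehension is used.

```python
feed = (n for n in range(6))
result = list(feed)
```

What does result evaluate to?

Step 1: Generator expression iterates range(6): [0, 1, 2, 3, 4, 5].
Step 2: list() collects all values.
Therefore result = [0, 1, 2, 3, 4, 5].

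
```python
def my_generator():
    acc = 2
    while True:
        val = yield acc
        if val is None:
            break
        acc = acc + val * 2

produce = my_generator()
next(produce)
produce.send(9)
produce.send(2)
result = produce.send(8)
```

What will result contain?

Step 1: next() -> yield acc=2.
Step 2: send(9) -> val=9, acc = 2 + 9*2 = 20, yield 20.
Step 3: send(2) -> val=2, acc = 20 + 2*2 = 24, yield 24.
Step 4: send(8) -> val=8, acc = 24 + 8*2 = 40, yield 40.
Therefore result = 40.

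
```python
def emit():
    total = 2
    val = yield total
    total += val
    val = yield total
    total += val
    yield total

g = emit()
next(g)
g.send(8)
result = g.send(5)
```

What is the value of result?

Step 1: next() -> yield total=2.
Step 2: send(8) -> val=8, total = 2+8 = 10, yield 10.
Step 3: send(5) -> val=5, total = 10+5 = 15, yield 15.
Therefore result = 15.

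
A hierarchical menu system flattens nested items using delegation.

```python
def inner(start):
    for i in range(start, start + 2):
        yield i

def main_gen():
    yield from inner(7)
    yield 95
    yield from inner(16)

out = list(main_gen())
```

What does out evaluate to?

Step 1: main_gen() delegates to inner(7):
  yield 7
  yield 8
Step 2: yield 95
Step 3: Delegates to inner(16):
  yield 16
  yield 17
Therefore out = [7, 8, 95, 16, 17].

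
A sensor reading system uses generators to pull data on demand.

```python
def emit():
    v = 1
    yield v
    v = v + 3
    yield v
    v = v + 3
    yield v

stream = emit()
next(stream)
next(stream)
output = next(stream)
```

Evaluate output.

Step 1: Trace through generator execution:
  Yield 1: v starts at 1, yield 1
  Yield 2: v = 1 + 3 = 4, yield 4
  Yield 3: v = 4 + 3 = 7, yield 7
Step 2: First next() gets 1, second next() gets the second value, third next() yields 7.
Therefore output = 7.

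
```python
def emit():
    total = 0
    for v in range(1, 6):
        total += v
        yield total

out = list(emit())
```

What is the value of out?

Step 1: Generator accumulates running sum:
  v=1: total = 1, yield 1
  v=2: total = 3, yield 3
  v=3: total = 6, yield 6
  v=4: total = 10, yield 10
  v=5: total = 15, yield 15
Therefore out = [1, 3, 6, 10, 15].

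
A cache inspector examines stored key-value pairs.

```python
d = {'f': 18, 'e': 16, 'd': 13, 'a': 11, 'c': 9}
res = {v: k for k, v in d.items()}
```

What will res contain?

Step 1: Invert dict (swap keys and values):
  'f': 18 -> 18: 'f'
  'e': 16 -> 16: 'e'
  'd': 13 -> 13: 'd'
  'a': 11 -> 11: 'a'
  'c': 9 -> 9: 'c'
Therefore res = {18: 'f', 16: 'e', 13: 'd', 11: 'a', 9: 'c'}.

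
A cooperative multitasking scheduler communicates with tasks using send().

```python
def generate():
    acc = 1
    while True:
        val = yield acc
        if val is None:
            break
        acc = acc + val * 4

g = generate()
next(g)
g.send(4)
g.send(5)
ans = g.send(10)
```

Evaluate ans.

Step 1: next() -> yield acc=1.
Step 2: send(4) -> val=4, acc = 1 + 4*4 = 17, yield 17.
Step 3: send(5) -> val=5, acc = 17 + 5*4 = 37, yield 37.
Step 4: send(10) -> val=10, acc = 37 + 10*4 = 77, yield 77.
Therefore ans = 77.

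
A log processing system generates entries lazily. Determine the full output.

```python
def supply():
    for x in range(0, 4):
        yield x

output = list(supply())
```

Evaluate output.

Step 1: The generator yields each value from range(0, 4).
Step 2: list() consumes all yields: [0, 1, 2, 3].
Therefore output = [0, 1, 2, 3].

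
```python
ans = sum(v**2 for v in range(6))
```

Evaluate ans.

Step 1: Compute v**2 for each v in range(6):
  v=0: 0**2 = 0
  v=1: 1**2 = 1
  v=2: 2**2 = 4
  v=3: 3**2 = 9
  v=4: 4**2 = 16
  v=5: 5**2 = 25
Step 2: sum = 0 + 1 + 4 + 9 + 16 + 25 = 55.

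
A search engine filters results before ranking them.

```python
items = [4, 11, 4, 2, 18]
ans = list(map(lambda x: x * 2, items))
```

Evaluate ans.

Step 1: Apply lambda x: x * 2 to each element:
  4 -> 8
  11 -> 22
  4 -> 8
  2 -> 4
  18 -> 36
Therefore ans = [8, 22, 8, 4, 36].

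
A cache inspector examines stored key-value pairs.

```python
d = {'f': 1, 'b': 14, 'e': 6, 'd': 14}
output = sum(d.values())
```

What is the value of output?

Step 1: d.values() = [1, 14, 6, 14].
Step 2: sum = 35.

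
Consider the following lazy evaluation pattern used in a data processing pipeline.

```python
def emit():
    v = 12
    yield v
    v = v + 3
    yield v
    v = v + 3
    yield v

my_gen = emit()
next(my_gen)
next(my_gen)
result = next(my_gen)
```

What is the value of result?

Step 1: Trace through generator execution:
  Yield 1: v starts at 12, yield 12
  Yield 2: v = 12 + 3 = 15, yield 15
  Yield 3: v = 15 + 3 = 18, yield 18
Step 2: First next() gets 12, second next() gets the second value, third next() yields 18.
Therefore result = 18.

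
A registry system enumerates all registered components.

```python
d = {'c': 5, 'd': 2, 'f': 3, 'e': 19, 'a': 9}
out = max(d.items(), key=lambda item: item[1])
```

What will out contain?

Step 1: Find item with maximum value:
  ('c', 5)
  ('d', 2)
  ('f', 3)
  ('e', 19)
  ('a', 9)
Step 2: Maximum value is 19 at key 'e'.
Therefore out = ('e', 19).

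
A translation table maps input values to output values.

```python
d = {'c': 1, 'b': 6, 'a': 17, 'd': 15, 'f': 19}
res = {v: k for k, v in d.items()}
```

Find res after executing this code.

Step 1: Invert dict (swap keys and values):
  'c': 1 -> 1: 'c'
  'b': 6 -> 6: 'b'
  'a': 17 -> 17: 'a'
  'd': 15 -> 15: 'd'
  'f': 19 -> 19: 'f'
Therefore res = {1: 'c', 6: 'b', 17: 'a', 15: 'd', 19: 'f'}.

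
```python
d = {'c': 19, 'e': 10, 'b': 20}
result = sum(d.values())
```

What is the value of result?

Step 1: d.values() = [19, 10, 20].
Step 2: sum = 49.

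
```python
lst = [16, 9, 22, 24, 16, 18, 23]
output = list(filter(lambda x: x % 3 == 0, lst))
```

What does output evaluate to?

Step 1: Filter elements divisible by 3:
  16 % 3 = 1: removed
  9 % 3 = 0: kept
  22 % 3 = 1: removed
  24 % 3 = 0: kept
  16 % 3 = 1: removed
  18 % 3 = 0: kept
  23 % 3 = 2: removed
Therefore output = [9, 24, 18].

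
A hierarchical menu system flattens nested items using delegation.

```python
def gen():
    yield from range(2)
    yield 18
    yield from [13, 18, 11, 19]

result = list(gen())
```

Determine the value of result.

Step 1: Trace yields in order:
  yield 0
  yield 1
  yield 18
  yield 13
  yield 18
  yield 11
  yield 19
Therefore result = [0, 1, 18, 13, 18, 11, 19].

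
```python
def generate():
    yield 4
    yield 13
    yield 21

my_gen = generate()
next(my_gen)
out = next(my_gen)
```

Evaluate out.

Step 1: generate() creates a generator.
Step 2: next(my_gen) yields 4 (consumed and discarded).
Step 3: next(my_gen) yields 13, assigned to out.
Therefore out = 13.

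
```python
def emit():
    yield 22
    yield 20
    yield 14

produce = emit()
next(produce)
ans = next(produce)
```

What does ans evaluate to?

Step 1: emit() creates a generator.
Step 2: next(produce) yields 22 (consumed and discarded).
Step 3: next(produce) yields 20, assigned to ans.
Therefore ans = 20.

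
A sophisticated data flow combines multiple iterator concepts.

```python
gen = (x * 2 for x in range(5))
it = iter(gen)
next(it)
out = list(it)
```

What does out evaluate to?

Step 1: Generator produces [0, 2, 4, 6, 8].
Step 2: next(it) consumes first element (0).
Step 3: list(it) collects remaining: [2, 4, 6, 8].
Therefore out = [2, 4, 6, 8].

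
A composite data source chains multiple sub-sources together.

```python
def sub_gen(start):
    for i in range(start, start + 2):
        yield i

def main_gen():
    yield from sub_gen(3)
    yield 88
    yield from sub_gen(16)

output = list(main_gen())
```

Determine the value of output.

Step 1: main_gen() delegates to sub_gen(3):
  yield 3
  yield 4
Step 2: yield 88
Step 3: Delegates to sub_gen(16):
  yield 16
  yield 17
Therefore output = [3, 4, 88, 16, 17].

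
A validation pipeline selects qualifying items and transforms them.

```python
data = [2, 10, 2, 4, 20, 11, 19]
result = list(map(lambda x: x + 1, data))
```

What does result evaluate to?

Step 1: Apply lambda x: x + 1 to each element:
  2 -> 3
  10 -> 11
  2 -> 3
  4 -> 5
  20 -> 21
  11 -> 12
  19 -> 20
Therefore result = [3, 11, 3, 5, 21, 12, 20].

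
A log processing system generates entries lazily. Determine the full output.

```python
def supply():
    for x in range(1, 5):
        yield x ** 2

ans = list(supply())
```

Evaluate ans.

Step 1: For each x in range(1, 5), yield x**2:
  x=1: yield 1**2 = 1
  x=2: yield 2**2 = 4
  x=3: yield 3**2 = 9
  x=4: yield 4**2 = 16
Therefore ans = [1, 4, 9, 16].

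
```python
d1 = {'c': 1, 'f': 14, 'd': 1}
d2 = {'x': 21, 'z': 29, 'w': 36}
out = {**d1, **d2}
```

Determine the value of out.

Step 1: Merge d1 and d2 (d2 values override on key conflicts).
Step 2: d1 has keys ['c', 'f', 'd'], d2 has keys ['x', 'z', 'w'].
Therefore out = {'c': 1, 'f': 14, 'd': 1, 'x': 21, 'z': 29, 'w': 36}.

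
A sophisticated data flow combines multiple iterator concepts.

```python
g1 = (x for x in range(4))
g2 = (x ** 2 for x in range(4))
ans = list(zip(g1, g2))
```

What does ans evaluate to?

Step 1: g1 produces [0, 1, 2, 3].
Step 2: g2 produces [0, 1, 4, 9].
Step 3: zip pairs them: [(0, 0), (1, 1), (2, 4), (3, 9)].
Therefore ans = [(0, 0), (1, 1), (2, 4), (3, 9)].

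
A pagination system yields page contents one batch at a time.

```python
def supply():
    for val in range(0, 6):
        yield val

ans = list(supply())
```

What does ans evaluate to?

Step 1: The generator yields each value from range(0, 6).
Step 2: list() consumes all yields: [0, 1, 2, 3, 4, 5].
Therefore ans = [0, 1, 2, 3, 4, 5].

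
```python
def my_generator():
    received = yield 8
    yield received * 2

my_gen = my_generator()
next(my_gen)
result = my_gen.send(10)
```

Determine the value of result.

Step 1: next(my_gen) advances to first yield, producing 8.
Step 2: send(10) resumes, received = 10.
Step 3: yield received * 2 = 10 * 2 = 20.
Therefore result = 20.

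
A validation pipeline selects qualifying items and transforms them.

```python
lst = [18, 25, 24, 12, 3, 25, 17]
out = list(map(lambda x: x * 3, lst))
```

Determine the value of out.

Step 1: Apply lambda x: x * 3 to each element:
  18 -> 54
  25 -> 75
  24 -> 72
  12 -> 36
  3 -> 9
  25 -> 75
  17 -> 51
Therefore out = [54, 75, 72, 36, 9, 75, 51].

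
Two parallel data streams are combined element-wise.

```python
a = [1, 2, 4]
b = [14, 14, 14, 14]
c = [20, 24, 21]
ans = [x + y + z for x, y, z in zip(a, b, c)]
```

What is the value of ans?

Step 1: zip three lists (truncates to shortest, len=3):
  1 + 14 + 20 = 35
  2 + 14 + 24 = 40
  4 + 14 + 21 = 39
Therefore ans = [35, 40, 39].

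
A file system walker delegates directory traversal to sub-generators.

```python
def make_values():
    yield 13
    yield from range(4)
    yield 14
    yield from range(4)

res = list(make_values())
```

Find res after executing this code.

Step 1: Trace yields in order:
  yield 13
  yield 0
  yield 1
  yield 2
  yield 3
  yield 14
  yield 0
  yield 1
  yield 2
  yield 3
Therefore res = [13, 0, 1, 2, 3, 14, 0, 1, 2, 3].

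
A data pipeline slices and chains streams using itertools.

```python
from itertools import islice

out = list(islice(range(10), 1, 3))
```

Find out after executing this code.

Step 1: islice(range(10), 1, 3) takes elements at indices [1, 3).
Step 2: Elements: [1, 2].
Therefore out = [1, 2].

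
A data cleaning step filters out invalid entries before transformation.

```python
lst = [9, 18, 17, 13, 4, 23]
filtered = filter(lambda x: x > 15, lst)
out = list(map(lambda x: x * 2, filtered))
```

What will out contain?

Step 1: Filter lst for elements > 15:
  9: removed
  18: kept
  17: kept
  13: removed
  4: removed
  23: kept
Step 2: Map x * 2 on filtered [18, 17, 23]:
  18 -> 36
  17 -> 34
  23 -> 46
Therefore out = [36, 34, 46].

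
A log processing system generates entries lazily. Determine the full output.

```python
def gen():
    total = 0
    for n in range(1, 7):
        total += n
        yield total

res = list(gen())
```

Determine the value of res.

Step 1: Generator accumulates running sum:
  n=1: total = 1, yield 1
  n=2: total = 3, yield 3
  n=3: total = 6, yield 6
  n=4: total = 10, yield 10
  n=5: total = 15, yield 15
  n=6: total = 21, yield 21
Therefore res = [1, 3, 6, 10, 15, 21].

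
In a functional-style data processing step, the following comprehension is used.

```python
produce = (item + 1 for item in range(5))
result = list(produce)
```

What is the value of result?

Step 1: For each item in range(5), compute item+1:
  item=0: 0+1 = 1
  item=1: 1+1 = 2
  item=2: 2+1 = 3
  item=3: 3+1 = 4
  item=4: 4+1 = 5
Therefore result = [1, 2, 3, 4, 5].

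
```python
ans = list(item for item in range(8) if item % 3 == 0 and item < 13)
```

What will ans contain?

Step 1: Filter range(8) where item % 3 == 0 and item < 13:
  item=0: both conditions met, included
  item=1: excluded (1 % 3 != 0)
  item=2: excluded (2 % 3 != 0)
  item=3: both conditions met, included
  item=4: excluded (4 % 3 != 0)
  item=5: excluded (5 % 3 != 0)
  item=6: both conditions met, included
  item=7: excluded (7 % 3 != 0)
Therefore ans = [0, 3, 6].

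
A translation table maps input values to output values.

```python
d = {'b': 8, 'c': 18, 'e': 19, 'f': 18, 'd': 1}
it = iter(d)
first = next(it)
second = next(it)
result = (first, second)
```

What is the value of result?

Step 1: iter(d) iterates over keys: ['b', 'c', 'e', 'f', 'd'].
Step 2: first = next(it) = 'b', second = next(it) = 'c'.
Therefore result = ('b', 'c').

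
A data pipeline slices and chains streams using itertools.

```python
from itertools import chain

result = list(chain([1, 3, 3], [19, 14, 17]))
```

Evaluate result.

Step 1: chain() concatenates iterables: [1, 3, 3] + [19, 14, 17].
Therefore result = [1, 3, 3, 19, 14, 17].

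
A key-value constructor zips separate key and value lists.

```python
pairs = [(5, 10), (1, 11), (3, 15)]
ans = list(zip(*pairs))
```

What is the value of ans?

Step 1: zip(*pairs) transposes: unzips [(5, 10), (1, 11), (3, 15)] into separate sequences.
Step 2: First elements: (5, 1, 3), second elements: (10, 11, 15).
Therefore ans = [(5, 1, 3), (10, 11, 15)].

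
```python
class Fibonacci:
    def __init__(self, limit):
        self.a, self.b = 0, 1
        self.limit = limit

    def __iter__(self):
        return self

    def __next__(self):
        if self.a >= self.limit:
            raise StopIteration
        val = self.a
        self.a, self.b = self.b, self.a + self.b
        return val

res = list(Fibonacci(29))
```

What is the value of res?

Step 1: Fibonacci-like sequence (a=0, b=1) until >= 29:
  Yield 0, then a,b = 1,1
  Yield 1, then a,b = 1,2
  Yield 1, then a,b = 2,3
  Yield 2, then a,b = 3,5
  Yield 3, then a,b = 5,8
  Yield 5, then a,b = 8,13
  Yield 8, then a,b = 13,21
  Yield 13, then a,b = 21,34
  Yield 21, then a,b = 34,55
Step 2: 34 >= 29, stop.
Therefore res = [0, 1, 1, 2, 3, 5, 8, 13, 21].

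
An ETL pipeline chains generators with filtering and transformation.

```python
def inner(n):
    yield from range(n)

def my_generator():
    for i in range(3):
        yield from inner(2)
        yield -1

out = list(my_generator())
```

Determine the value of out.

Step 1: For each i in range(3):
  i=0: yield from inner(2) -> [0, 1], then yield -1
  i=1: yield from inner(2) -> [0, 1], then yield -1
  i=2: yield from inner(2) -> [0, 1], then yield -1
Therefore out = [0, 1, -1, 0, 1, -1, 0, 1, -1].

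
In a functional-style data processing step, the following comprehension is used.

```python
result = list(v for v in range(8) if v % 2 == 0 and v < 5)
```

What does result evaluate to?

Step 1: Filter range(8) where v % 2 == 0 and v < 5:
  v=0: both conditions met, included
  v=1: excluded (1 % 2 != 0)
  v=2: both conditions met, included
  v=3: excluded (3 % 2 != 0)
  v=4: both conditions met, included
  v=5: excluded (5 % 2 != 0, 5 >= 5)
  v=6: excluded (6 >= 5)
  v=7: excluded (7 % 2 != 0, 7 >= 5)
Therefore result = [0, 2, 4].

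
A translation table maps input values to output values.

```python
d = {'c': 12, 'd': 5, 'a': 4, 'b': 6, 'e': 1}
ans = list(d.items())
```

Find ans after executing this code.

Step 1: d.items() returns (key, value) pairs in insertion order.
Therefore ans = [('c', 12), ('d', 5), ('a', 4), ('b', 6), ('e', 1)].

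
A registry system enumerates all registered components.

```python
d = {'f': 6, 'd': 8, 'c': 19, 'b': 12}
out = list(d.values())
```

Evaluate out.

Step 1: d.values() returns the dictionary values in insertion order.
Therefore out = [6, 8, 19, 12].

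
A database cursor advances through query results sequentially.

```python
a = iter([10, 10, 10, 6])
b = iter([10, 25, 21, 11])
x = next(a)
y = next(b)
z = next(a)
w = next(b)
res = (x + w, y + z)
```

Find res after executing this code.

Step 1: a iterates [10, 10, 10, 6], b iterates [10, 25, 21, 11].
Step 2: x = next(a) = 10, y = next(b) = 10.
Step 3: z = next(a) = 10, w = next(b) = 25.
Step 4: res = (10 + 25, 10 + 10) = (35, 20).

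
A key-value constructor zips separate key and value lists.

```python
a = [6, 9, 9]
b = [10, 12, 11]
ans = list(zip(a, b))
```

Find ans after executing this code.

Step 1: zip pairs elements at same index:
  Index 0: (6, 10)
  Index 1: (9, 12)
  Index 2: (9, 11)
Therefore ans = [(6, 10), (9, 12), (9, 11)].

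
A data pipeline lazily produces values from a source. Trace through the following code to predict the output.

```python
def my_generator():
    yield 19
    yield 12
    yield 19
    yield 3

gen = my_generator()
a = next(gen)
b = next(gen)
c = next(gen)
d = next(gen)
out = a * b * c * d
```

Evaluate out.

Step 1: Create generator and consume all values:
  a = next(gen) = 19
  b = next(gen) = 12
  c = next(gen) = 19
  d = next(gen) = 3
Step 2: out = 19 * 12 * 19 * 3 = 12996.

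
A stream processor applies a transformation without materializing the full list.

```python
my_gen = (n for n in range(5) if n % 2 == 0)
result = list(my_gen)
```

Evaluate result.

Step 1: Filter range(5) keeping only even values:
  n=0: even, included
  n=1: odd, excluded
  n=2: even, included
  n=3: odd, excluded
  n=4: even, included
Therefore result = [0, 2, 4].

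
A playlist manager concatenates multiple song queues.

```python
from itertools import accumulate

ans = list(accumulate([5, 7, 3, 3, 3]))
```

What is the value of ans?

Step 1: accumulate computes running sums:
  + 5 = 5
  + 7 = 12
  + 3 = 15
  + 3 = 18
  + 3 = 21
Therefore ans = [5, 12, 15, 18, 21].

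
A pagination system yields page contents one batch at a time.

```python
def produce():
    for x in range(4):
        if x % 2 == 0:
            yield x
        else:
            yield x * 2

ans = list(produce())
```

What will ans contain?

Step 1: For each x in range(4), yield x if even, else x*2:
  x=0 (even): yield 0
  x=1 (odd): yield 1*2 = 2
  x=2 (even): yield 2
  x=3 (odd): yield 3*2 = 6
Therefore ans = [0, 2, 2, 6].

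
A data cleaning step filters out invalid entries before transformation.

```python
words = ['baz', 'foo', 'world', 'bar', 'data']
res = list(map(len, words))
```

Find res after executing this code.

Step 1: Map len() to each word:
  'baz' -> 3
  'foo' -> 3
  'world' -> 5
  'bar' -> 3
  'data' -> 4
Therefore res = [3, 3, 5, 3, 4].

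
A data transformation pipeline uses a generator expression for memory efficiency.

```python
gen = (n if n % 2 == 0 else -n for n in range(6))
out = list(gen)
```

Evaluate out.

Step 1: For each n in range(6), yield n if even, else -n:
  n=0: even, yield 0
  n=1: odd, yield -1
  n=2: even, yield 2
  n=3: odd, yield -3
  n=4: even, yield 4
  n=5: odd, yield -5
Therefore out = [0, -1, 2, -3, 4, -5].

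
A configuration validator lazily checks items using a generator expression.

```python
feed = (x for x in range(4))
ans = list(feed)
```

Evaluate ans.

Step 1: Generator expression iterates range(4): [0, 1, 2, 3].
Step 2: list() collects all values.
Therefore ans = [0, 1, 2, 3].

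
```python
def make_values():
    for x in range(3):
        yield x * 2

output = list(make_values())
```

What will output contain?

Step 1: For each x in range(3), yield x * 2:
  x=0: yield 0 * 2 = 0
  x=1: yield 1 * 2 = 2
  x=2: yield 2 * 2 = 4
Therefore output = [0, 2, 4].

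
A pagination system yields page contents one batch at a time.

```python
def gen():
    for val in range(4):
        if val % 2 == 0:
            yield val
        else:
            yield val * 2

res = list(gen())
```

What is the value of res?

Step 1: For each val in range(4), yield val if even, else val*2:
  val=0 (even): yield 0
  val=1 (odd): yield 1*2 = 2
  val=2 (even): yield 2
  val=3 (odd): yield 3*2 = 6
Therefore res = [0, 2, 2, 6].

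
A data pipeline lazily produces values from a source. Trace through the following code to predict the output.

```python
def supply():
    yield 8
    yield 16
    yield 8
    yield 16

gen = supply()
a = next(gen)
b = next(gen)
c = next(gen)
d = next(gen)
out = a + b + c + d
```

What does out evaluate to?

Step 1: Create generator and consume all values:
  a = next(gen) = 8
  b = next(gen) = 16
  c = next(gen) = 8
  d = next(gen) = 16
Step 2: out = 8 + 16 + 8 + 16 = 48.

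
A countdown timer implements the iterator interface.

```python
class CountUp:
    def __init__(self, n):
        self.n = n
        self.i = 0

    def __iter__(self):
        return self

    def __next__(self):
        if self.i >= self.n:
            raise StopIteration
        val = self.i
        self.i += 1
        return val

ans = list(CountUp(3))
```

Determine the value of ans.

Step 1: CountUp(3) creates an iterator counting 0 to 2.
Step 2: list() consumes all values: [0, 1, 2].
Therefore ans = [0, 1, 2].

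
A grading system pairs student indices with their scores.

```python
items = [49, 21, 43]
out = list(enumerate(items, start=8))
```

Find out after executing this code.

Step 1: enumerate with start=8:
  (8, 49)
  (9, 21)
  (10, 43)
Therefore out = [(8, 49), (9, 21), (10, 43)].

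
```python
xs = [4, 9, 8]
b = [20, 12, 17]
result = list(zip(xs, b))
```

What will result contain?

Step 1: zip pairs elements at same index:
  Index 0: (4, 20)
  Index 1: (9, 12)
  Index 2: (8, 17)
Therefore result = [(4, 20), (9, 12), (8, 17)].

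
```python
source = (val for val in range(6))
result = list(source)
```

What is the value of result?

Step 1: Generator expression iterates range(6): [0, 1, 2, 3, 4, 5].
Step 2: list() collects all values.
Therefore result = [0, 1, 2, 3, 4, 5].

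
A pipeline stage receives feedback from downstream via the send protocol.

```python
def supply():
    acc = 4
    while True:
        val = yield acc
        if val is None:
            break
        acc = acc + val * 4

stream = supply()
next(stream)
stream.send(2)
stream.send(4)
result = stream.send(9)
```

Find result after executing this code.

Step 1: next() -> yield acc=4.
Step 2: send(2) -> val=2, acc = 4 + 2*4 = 12, yield 12.
Step 3: send(4) -> val=4, acc = 12 + 4*4 = 28, yield 28.
Step 4: send(9) -> val=9, acc = 28 + 9*4 = 64, yield 64.
Therefore result = 64.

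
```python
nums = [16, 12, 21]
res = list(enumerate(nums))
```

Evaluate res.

Step 1: enumerate pairs each element with its index:
  (0, 16)
  (1, 12)
  (2, 21)
Therefore res = [(0, 16), (1, 12), (2, 21)].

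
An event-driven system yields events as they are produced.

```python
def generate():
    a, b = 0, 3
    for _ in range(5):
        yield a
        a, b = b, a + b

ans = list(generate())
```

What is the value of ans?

Step 1: Fibonacci-like sequence starting with a=0, b=3:
  Iteration 1: yield a=0, then a,b = 3,3
  Iteration 2: yield a=3, then a,b = 3,6
  Iteration 3: yield a=3, then a,b = 6,9
  Iteration 4: yield a=6, then a,b = 9,15
  Iteration 5: yield a=9, then a,b = 15,24
Therefore ans = [0, 3, 3, 6, 9].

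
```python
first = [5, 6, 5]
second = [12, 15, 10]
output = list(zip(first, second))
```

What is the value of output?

Step 1: zip pairs elements at same index:
  Index 0: (5, 12)
  Index 1: (6, 15)
  Index 2: (5, 10)
Therefore output = [(5, 12), (6, 15), (5, 10)].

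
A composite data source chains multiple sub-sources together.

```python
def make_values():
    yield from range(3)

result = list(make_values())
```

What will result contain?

Step 1: yield from delegates to the iterable, yielding each element.
Step 2: Collected values: [0, 1, 2].
Therefore result = [0, 1, 2].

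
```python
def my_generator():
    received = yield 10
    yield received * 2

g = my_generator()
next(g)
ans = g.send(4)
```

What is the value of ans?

Step 1: next(g) advances to first yield, producing 10.
Step 2: send(4) resumes, received = 4.
Step 3: yield received * 2 = 4 * 2 = 8.
Therefore ans = 8.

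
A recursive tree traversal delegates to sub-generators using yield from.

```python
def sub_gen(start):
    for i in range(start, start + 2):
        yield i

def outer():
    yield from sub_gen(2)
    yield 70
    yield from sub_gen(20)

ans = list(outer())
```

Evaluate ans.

Step 1: outer() delegates to sub_gen(2):
  yield 2
  yield 3
Step 2: yield 70
Step 3: Delegates to sub_gen(20):
  yield 20
  yield 21
Therefore ans = [2, 3, 70, 20, 21].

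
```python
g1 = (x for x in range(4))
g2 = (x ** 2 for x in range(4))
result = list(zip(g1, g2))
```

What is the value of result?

Step 1: g1 produces [0, 1, 2, 3].
Step 2: g2 produces [0, 1, 4, 9].
Step 3: zip pairs them: [(0, 0), (1, 1), (2, 4), (3, 9)].
Therefore result = [(0, 0), (1, 1), (2, 4), (3, 9)].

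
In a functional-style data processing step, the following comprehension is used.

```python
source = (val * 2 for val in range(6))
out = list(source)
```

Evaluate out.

Step 1: For each val in range(6), compute val*2:
  val=0: 0*2 = 0
  val=1: 1*2 = 2
  val=2: 2*2 = 4
  val=3: 3*2 = 6
  val=4: 4*2 = 8
  val=5: 5*2 = 10
Therefore out = [0, 2, 4, 6, 8, 10].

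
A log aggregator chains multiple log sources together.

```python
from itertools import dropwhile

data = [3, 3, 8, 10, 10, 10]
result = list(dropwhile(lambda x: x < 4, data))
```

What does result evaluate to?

Step 1: dropwhile drops elements while < 4:
  3 < 4: dropped
  3 < 4: dropped
  8: kept (dropping stopped)
Step 2: Remaining elements kept regardless of condition.
Therefore result = [8, 10, 10, 10].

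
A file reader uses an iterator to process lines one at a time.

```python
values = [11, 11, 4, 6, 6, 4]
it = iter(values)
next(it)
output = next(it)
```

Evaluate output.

Step 1: Create iterator over [11, 11, 4, 6, 6, 4].
Step 2: next() consumes 11.
Step 3: next() returns 11.
Therefore output = 11.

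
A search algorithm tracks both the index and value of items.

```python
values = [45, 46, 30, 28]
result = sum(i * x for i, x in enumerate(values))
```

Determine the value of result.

Step 1: Compute i * x for each (i, x) in enumerate([45, 46, 30, 28]):
  i=0, x=45: 0*45 = 0
  i=1, x=46: 1*46 = 46
  i=2, x=30: 2*30 = 60
  i=3, x=28: 3*28 = 84
Step 2: sum = 0 + 46 + 60 + 84 = 190.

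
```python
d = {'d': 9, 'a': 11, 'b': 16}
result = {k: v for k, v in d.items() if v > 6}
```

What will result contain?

Step 1: Filter items where value > 6:
  'd': 9 > 6: kept
  'a': 11 > 6: kept
  'b': 16 > 6: kept
Therefore result = {'d': 9, 'a': 11, 'b': 16}.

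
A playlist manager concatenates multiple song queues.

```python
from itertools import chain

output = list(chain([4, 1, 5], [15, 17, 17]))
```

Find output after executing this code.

Step 1: chain() concatenates iterables: [4, 1, 5] + [15, 17, 17].
Therefore output = [4, 1, 5, 15, 17, 17].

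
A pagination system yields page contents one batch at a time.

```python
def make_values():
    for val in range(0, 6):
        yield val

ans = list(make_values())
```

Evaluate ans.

Step 1: The generator yields each value from range(0, 6).
Step 2: list() consumes all yields: [0, 1, 2, 3, 4, 5].
Therefore ans = [0, 1, 2, 3, 4, 5].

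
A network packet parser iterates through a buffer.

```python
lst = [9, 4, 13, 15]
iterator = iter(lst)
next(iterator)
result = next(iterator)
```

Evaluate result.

Step 1: Create iterator over [9, 4, 13, 15].
Step 2: next() consumes 9.
Step 3: next() returns 4.
Therefore result = 4.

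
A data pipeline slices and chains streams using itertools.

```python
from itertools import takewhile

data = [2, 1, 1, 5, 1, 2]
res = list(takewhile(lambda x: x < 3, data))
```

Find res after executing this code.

Step 1: takewhile stops at first element >= 3:
  2 < 3: take
  1 < 3: take
  1 < 3: take
  5 >= 3: stop
Therefore res = [2, 1, 1].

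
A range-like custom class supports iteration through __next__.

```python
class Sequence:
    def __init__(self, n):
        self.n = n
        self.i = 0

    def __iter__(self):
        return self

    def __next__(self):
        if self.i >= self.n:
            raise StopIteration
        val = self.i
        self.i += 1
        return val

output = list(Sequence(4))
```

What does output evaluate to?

Step 1: Sequence(4) creates an iterator counting 0 to 3.
Step 2: list() consumes all values: [0, 1, 2, 3].
Therefore output = [0, 1, 2, 3].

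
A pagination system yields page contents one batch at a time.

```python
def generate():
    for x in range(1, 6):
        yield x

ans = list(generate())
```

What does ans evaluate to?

Step 1: The generator yields each value from range(1, 6).
Step 2: list() consumes all yields: [1, 2, 3, 4, 5].
Therefore ans = [1, 2, 3, 4, 5].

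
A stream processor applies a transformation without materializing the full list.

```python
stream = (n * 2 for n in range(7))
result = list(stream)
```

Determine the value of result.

Step 1: For each n in range(7), compute n*2:
  n=0: 0*2 = 0
  n=1: 1*2 = 2
  n=2: 2*2 = 4
  n=3: 3*2 = 6
  n=4: 4*2 = 8
  n=5: 5*2 = 10
  n=6: 6*2 = 12
Therefore result = [0, 2, 4, 6, 8, 10, 12].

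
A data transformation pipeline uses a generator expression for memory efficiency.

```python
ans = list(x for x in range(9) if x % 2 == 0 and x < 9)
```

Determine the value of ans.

Step 1: Filter range(9) where x % 2 == 0 and x < 9:
  x=0: both conditions met, included
  x=1: excluded (1 % 2 != 0)
  x=2: both conditions met, included
  x=3: excluded (3 % 2 != 0)
  x=4: both conditions met, included
  x=5: excluded (5 % 2 != 0)
  x=6: both conditions met, included
  x=7: excluded (7 % 2 != 0)
  x=8: both conditions met, included
Therefore ans = [0, 2, 4, 6, 8].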